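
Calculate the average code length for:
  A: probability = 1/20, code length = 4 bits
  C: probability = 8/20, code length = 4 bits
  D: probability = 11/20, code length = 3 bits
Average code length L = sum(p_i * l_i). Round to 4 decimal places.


Weighted contributions p_i * l_i:
  A: (1/20) * 4 = 4/20
  C: (8/20) * 4 = 32/20
  D: (11/20) * 3 = 33/20
Sum = (4 + 32 + 33)/20 = 69/20

L = 69/20 = 3.4500 bits/symbol


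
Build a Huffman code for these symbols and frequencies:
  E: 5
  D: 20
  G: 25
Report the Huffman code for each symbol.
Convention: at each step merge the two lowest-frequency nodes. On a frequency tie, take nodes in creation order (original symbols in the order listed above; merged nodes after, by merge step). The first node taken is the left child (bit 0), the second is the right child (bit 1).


Huffman tree construction:
Step 1: Merge E(5) + D(20) = 25
Step 2: Merge G(25) + (E+D)(25) = 50
Read each symbol's code off the tree from the root (left child = 0, right child = 1).

Codes:
  E: 10 (length 2)
  D: 11 (length 2)
  G: 0 (length 1)
Average code length: 75/50 = 1.5000 bits/symbol


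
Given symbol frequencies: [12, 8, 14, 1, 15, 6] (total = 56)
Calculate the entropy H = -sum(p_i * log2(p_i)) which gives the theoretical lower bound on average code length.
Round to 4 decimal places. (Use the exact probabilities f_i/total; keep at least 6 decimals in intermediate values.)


Per-symbol terms -p_i * log2(p_i) with p_i = f_i/56:
  p = 12/56 = 0.214286: log2(p) = -2.222392, -p*log2(p) = 0.476227
  p = 8/56 = 0.142857: log2(p) = -2.807355, -p*log2(p) = 0.401051
  p = 14/56 = 0.250000: log2(p) = -2.000000, -p*log2(p) = 0.500000
  p = 1/56 = 0.017857: log2(p) = -5.807355, -p*log2(p) = 0.103703
  p = 15/56 = 0.267857: log2(p) = -1.900464, -p*log2(p) = 0.509053
  p = 6/56 = 0.107143: log2(p) = -3.222392, -p*log2(p) = 0.345256
H = 0.476227 + 0.401051 + 0.500000 + 0.103703 + 0.509053 + 0.345256 = 2.335290

H = 2.3353 bits/symbol


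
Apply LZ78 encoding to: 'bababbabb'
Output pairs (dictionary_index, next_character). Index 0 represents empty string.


LZ78 encoding steps:
Dictionary: {0: ''}
Step 1: w='' (idx 0), next='b' -> output (0, 'b'), add 'b' as idx 1
Step 2: w='' (idx 0), next='a' -> output (0, 'a'), add 'a' as idx 2
Step 3: w='b' (idx 1), next='a' -> output (1, 'a'), add 'ba' as idx 3
Step 4: w='b' (idx 1), next='b' -> output (1, 'b'), add 'bb' as idx 4
Step 5: w='a' (idx 2), next='b' -> output (2, 'b'), add 'ab' as idx 5
Step 6: w='b' (idx 1), end of input -> output (1, '')


Encoded: [(0, 'b'), (0, 'a'), (1, 'a'), (1, 'b'), (2, 'b'), (1, '')]


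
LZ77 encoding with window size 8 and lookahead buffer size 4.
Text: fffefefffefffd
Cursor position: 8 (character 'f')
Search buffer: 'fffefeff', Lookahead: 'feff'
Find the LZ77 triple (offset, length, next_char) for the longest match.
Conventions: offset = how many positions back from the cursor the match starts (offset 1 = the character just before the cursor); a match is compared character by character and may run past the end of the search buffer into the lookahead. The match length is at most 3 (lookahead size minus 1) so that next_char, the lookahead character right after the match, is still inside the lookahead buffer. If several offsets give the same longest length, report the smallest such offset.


Try each offset into the search buffer:
  offset=1 (pos 7, char 'f'): match length 1
  offset=2 (pos 6, char 'f'): match length 1
  offset=3 (pos 5, char 'e'): match length 0
  offset=4 (pos 4, char 'f'): match length 3
  offset=5 (pos 3, char 'e'): match length 0
  offset=6 (pos 2, char 'f'): match length 3
  offset=7 (pos 1, char 'f'): match length 1
  offset=8 (pos 0, char 'f'): match length 1
Longest match has length 3, found at offsets 4, 6; take the smallest, offset 4.
next_char = character at position 8 + 3 = 11 -> 'f'

Best match: offset=4, length=3 (matching 'fef' starting at position 4)
LZ77 triple: (4, 3, 'f')


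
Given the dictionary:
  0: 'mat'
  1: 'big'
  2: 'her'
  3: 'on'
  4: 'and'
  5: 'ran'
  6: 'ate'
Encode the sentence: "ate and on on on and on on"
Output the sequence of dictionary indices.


Look up each word in the dictionary:
  'ate' -> 6
  'and' -> 4
  'on' -> 3
  'on' -> 3
  'on' -> 3
  'and' -> 4
  'on' -> 3
  'on' -> 3

Encoded: [6, 4, 3, 3, 3, 4, 3, 3]


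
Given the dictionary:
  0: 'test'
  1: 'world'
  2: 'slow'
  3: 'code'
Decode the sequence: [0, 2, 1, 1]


Look up each index in the dictionary:
  0 -> 'test'
  2 -> 'slow'
  1 -> 'world'
  1 -> 'world'

Decoded: "test slow world world"


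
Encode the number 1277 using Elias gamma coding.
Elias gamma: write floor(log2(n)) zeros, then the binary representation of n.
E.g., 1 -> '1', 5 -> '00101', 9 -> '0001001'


num_bits = floor(log2(1277)) + 1 = 11
leading_zeros = num_bits - 1 = 10
binary(1277) = 10011111101

Elias gamma(1277) = '0000000000' + '10011111101' = 000000000010011111101 (21 bits)


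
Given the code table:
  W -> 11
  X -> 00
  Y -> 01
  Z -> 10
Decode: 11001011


Decoding:
11 -> W
00 -> X
10 -> Z
11 -> W


Result: WXZW


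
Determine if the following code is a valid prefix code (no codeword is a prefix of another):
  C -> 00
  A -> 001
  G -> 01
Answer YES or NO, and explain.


Checking each pair (does one codeword prefix another?):
  C='00' vs A='001': prefix -- VIOLATION

NO -- this is NOT a valid prefix code. C (00) is a prefix of A (001).


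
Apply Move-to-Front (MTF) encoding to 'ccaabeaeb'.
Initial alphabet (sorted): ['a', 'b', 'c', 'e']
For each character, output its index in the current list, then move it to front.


MTF encoding:
'c': index 2 in ['a', 'b', 'c', 'e'] -> ['c', 'a', 'b', 'e']
'c': index 0 in ['c', 'a', 'b', 'e'] -> ['c', 'a', 'b', 'e']
'a': index 1 in ['c', 'a', 'b', 'e'] -> ['a', 'c', 'b', 'e']
'a': index 0 in ['a', 'c', 'b', 'e'] -> ['a', 'c', 'b', 'e']
'b': index 2 in ['a', 'c', 'b', 'e'] -> ['b', 'a', 'c', 'e']
'e': index 3 in ['b', 'a', 'c', 'e'] -> ['e', 'b', 'a', 'c']
'a': index 2 in ['e', 'b', 'a', 'c'] -> ['a', 'e', 'b', 'c']
'e': index 1 in ['a', 'e', 'b', 'c'] -> ['e', 'a', 'b', 'c']
'b': index 2 in ['e', 'a', 'b', 'c'] -> ['b', 'e', 'a', 'c']


Output: [2, 0, 1, 0, 2, 3, 2, 1, 2]


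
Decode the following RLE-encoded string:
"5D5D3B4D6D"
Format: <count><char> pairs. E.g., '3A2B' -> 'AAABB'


Expanding each <count><char> pair:
  5D -> 'DDDDD'
  5D -> 'DDDDD'
  3B -> 'BBB'
  4D -> 'DDDD'
  6D -> 'DDDDDD'

Decoded = DDDDDDDDDDBBBDDDDDDDDDD


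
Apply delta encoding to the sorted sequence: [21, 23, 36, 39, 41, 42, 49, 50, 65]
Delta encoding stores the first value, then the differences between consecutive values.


First value: 21
Deltas:
  23 - 21 = 2
  36 - 23 = 13
  39 - 36 = 3
  41 - 39 = 2
  42 - 41 = 1
  49 - 42 = 7
  50 - 49 = 1
  65 - 50 = 15


Delta encoded: [21, 2, 13, 3, 2, 1, 7, 1, 15]


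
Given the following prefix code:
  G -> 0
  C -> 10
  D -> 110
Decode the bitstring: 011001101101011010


Decoding step by step:
Bits 0 -> G
Bits 110 -> D
Bits 0 -> G
Bits 110 -> D
Bits 110 -> D
Bits 10 -> C
Bits 110 -> D
Bits 10 -> C


Decoded message: GDGDDCDC


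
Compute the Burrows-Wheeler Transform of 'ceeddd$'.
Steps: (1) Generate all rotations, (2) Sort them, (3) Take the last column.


Rotations (sorted):
  0: $ceeddd -> last char: d
  1: ceeddd$ -> last char: $
  2: d$ceedd -> last char: d
  3: dd$ceed -> last char: d
  4: ddd$cee -> last char: e
  5: eddd$ce -> last char: e
  6: eeddd$c -> last char: c


BWT = d$ddeec


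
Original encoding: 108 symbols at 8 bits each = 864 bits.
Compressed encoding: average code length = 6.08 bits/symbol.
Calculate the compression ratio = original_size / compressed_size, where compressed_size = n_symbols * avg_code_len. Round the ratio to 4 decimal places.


original_size = n_symbols * orig_bits = 108 * 8 = 864 bits
compressed_size = n_symbols * avg_code_len = 108 * 6.08 = 656.64 bits
ratio = original_size / compressed_size = 864 / 656.64 = 1.3158

Compression ratio = 1.3158


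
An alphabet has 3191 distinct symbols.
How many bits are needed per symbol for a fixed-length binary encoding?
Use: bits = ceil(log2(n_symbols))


log2(3191) = 11.6398
Bracket: 2^11 = 2048 < 3191 <= 2^12 = 4096
So ceil(log2(3191)) = 12

bits = ceil(log2(3191)) = ceil(11.6398) = 12 bits


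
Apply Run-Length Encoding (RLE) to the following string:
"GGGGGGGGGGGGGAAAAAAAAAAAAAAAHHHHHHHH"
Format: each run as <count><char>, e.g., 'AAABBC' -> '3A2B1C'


Scanning runs left to right:
  i=0: run of 'G' x 13 -> '13G'
  i=13: run of 'A' x 15 -> '15A'
  i=28: run of 'H' x 8 -> '8H'

RLE = 13G15A8H


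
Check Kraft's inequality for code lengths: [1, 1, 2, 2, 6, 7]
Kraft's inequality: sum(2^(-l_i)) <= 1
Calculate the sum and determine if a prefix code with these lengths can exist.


Sum = 2^(-1) + 2^(-1) + 2^(-2) + 2^(-2) + 2^(-6) + 2^(-7)
    = 0.5 + 0.5 + 0.25 + 0.25 + 0.015625 + 0.0078125
    = 195/128 = 1.5234375
Since 1.5234375 > 1, Kraft's inequality is NOT satisfied.
A prefix code with these lengths CANNOT exist.

Kraft sum = 1.5234375. Not satisfied.


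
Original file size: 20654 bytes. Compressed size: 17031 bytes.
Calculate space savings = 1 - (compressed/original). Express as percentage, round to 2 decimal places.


ratio = compressed/original = 17031/20654 = 0.824586
savings = 1 - ratio = 1 - 0.824586 = 0.175414
as a percentage: 0.175414 * 100 = 17.54%

Space savings = 1 - 17031/20654 = 17.54%


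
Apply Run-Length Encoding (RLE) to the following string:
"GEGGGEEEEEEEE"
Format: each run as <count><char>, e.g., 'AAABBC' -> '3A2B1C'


Scanning runs left to right:
  i=0: run of 'G' x 1 -> '1G'
  i=1: run of 'E' x 1 -> '1E'
  i=2: run of 'G' x 3 -> '3G'
  i=5: run of 'E' x 8 -> '8E'

RLE = 1G1E3G8E


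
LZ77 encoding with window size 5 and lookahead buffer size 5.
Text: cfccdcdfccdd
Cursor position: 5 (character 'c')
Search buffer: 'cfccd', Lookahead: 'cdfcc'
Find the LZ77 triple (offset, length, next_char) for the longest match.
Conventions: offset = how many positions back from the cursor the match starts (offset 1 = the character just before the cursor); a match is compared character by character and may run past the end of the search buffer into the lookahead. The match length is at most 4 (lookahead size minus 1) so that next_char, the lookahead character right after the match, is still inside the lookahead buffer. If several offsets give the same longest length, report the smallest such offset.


Try each offset into the search buffer:
  offset=1 (pos 4, char 'd'): match length 0
  offset=2 (pos 3, char 'c'): match length 2
  offset=3 (pos 2, char 'c'): match length 1
  offset=4 (pos 1, char 'f'): match length 0
  offset=5 (pos 0, char 'c'): match length 1
Longest match has length 2 at offset 2.
next_char = character at position 5 + 2 = 7 -> 'f'

Best match: offset=2, length=2 (matching 'cd' starting at position 3)
LZ77 triple: (2, 2, 'f')


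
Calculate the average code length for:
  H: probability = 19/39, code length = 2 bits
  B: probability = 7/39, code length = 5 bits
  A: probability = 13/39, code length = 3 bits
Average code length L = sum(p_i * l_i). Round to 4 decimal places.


Weighted contributions p_i * l_i:
  H: (19/39) * 2 = 38/39
  B: (7/39) * 5 = 35/39
  A: (13/39) * 3 = 39/39
Sum = (38 + 35 + 39)/39 = 112/39

L = 112/39 = 2.8718 bits/symbol


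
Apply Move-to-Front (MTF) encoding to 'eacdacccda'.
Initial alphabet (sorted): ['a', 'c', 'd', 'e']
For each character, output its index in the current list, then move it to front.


MTF encoding:
'e': index 3 in ['a', 'c', 'd', 'e'] -> ['e', 'a', 'c', 'd']
'a': index 1 in ['e', 'a', 'c', 'd'] -> ['a', 'e', 'c', 'd']
'c': index 2 in ['a', 'e', 'c', 'd'] -> ['c', 'a', 'e', 'd']
'd': index 3 in ['c', 'a', 'e', 'd'] -> ['d', 'c', 'a', 'e']
'a': index 2 in ['d', 'c', 'a', 'e'] -> ['a', 'd', 'c', 'e']
'c': index 2 in ['a', 'd', 'c', 'e'] -> ['c', 'a', 'd', 'e']
'c': index 0 in ['c', 'a', 'd', 'e'] -> ['c', 'a', 'd', 'e']
'c': index 0 in ['c', 'a', 'd', 'e'] -> ['c', 'a', 'd', 'e']
'd': index 2 in ['c', 'a', 'd', 'e'] -> ['d', 'c', 'a', 'e']
'a': index 2 in ['d', 'c', 'a', 'e'] -> ['a', 'd', 'c', 'e']


Output: [3, 1, 2, 3, 2, 2, 0, 0, 2, 2]


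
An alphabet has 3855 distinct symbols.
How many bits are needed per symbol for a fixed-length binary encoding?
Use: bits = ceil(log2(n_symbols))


log2(3855) = 11.9125
Bracket: 2^11 = 2048 < 3855 <= 2^12 = 4096
So ceil(log2(3855)) = 12

bits = ceil(log2(3855)) = ceil(11.9125) = 12 bits


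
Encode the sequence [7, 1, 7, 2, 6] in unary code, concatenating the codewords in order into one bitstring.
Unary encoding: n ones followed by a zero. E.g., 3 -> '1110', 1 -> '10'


Encode each number as n ones followed by a terminating 0:
  7 -> 11111110 (8 bits)
  1 -> 10 (2 bits)
  7 -> 11111110 (8 bits)
  2 -> 110 (3 bits)
  6 -> 1111110 (7 bits)
Total length = 8 + 2 + 8 + 3 + 7 = 28 bits.

Unary([7, 1, 7, 2, 6]) = 1111111010111111101101111110 (28 bits)


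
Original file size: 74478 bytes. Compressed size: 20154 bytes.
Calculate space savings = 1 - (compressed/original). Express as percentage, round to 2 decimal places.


ratio = compressed/original = 20154/74478 = 0.270603
savings = 1 - ratio = 1 - 0.270603 = 0.729397
as a percentage: 0.729397 * 100 = 72.94%

Space savings = 1 - 20154/74478 = 72.94%


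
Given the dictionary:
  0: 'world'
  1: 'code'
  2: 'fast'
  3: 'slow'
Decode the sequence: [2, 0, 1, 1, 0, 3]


Look up each index in the dictionary:
  2 -> 'fast'
  0 -> 'world'
  1 -> 'code'
  1 -> 'code'
  0 -> 'world'
  3 -> 'slow'

Decoded: "fast world code code world slow"


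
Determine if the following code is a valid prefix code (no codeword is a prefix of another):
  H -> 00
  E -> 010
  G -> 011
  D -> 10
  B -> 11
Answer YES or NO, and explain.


Checking each pair (does one codeword prefix another?):
  H='00' vs E='010': no prefix
  H='00' vs G='011': no prefix
  H='00' vs D='10': no prefix
  H='00' vs B='11': no prefix
  E='010' vs H='00': no prefix
  E='010' vs G='011': no prefix
  E='010' vs D='10': no prefix
  E='010' vs B='11': no prefix
  G='011' vs H='00': no prefix
  G='011' vs E='010': no prefix
  G='011' vs D='10': no prefix
  G='011' vs B='11': no prefix
  D='10' vs H='00': no prefix
  D='10' vs E='010': no prefix
  D='10' vs G='011': no prefix
  D='10' vs B='11': no prefix
  B='11' vs H='00': no prefix
  B='11' vs E='010': no prefix
  B='11' vs G='011': no prefix
  B='11' vs D='10': no prefix
No violation found over all pairs.

YES -- this is a valid prefix code. No codeword is a prefix of any other codeword.


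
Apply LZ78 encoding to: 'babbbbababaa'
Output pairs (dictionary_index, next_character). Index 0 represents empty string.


LZ78 encoding steps:
Dictionary: {0: ''}
Step 1: w='' (idx 0), next='b' -> output (0, 'b'), add 'b' as idx 1
Step 2: w='' (idx 0), next='a' -> output (0, 'a'), add 'a' as idx 2
Step 3: w='b' (idx 1), next='b' -> output (1, 'b'), add 'bb' as idx 3
Step 4: w='bb' (idx 3), next='a' -> output (3, 'a'), add 'bba' as idx 4
Step 5: w='b' (idx 1), next='a' -> output (1, 'a'), add 'ba' as idx 5
Step 6: w='ba' (idx 5), next='a' -> output (5, 'a'), add 'baa' as idx 6


Encoded: [(0, 'b'), (0, 'a'), (1, 'b'), (3, 'a'), (1, 'a'), (5, 'a')]


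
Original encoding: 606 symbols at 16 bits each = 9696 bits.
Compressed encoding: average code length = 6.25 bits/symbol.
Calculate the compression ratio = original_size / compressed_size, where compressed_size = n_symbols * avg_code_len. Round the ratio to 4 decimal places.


original_size = n_symbols * orig_bits = 606 * 16 = 9696 bits
compressed_size = n_symbols * avg_code_len = 606 * 6.25 = 3787.5 bits
ratio = original_size / compressed_size = 9696 / 3787.5 = 2.56

Compression ratio = 2.56


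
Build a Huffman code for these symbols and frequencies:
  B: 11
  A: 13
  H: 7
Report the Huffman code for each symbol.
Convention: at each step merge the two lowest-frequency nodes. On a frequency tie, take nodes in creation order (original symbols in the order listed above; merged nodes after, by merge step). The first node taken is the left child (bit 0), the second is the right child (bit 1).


Huffman tree construction:
Step 1: Merge H(7) + B(11) = 18
Step 2: Merge A(13) + (H+B)(18) = 31
Read each symbol's code off the tree from the root (left child = 0, right child = 1).

Codes:
  B: 11 (length 2)
  A: 0 (length 1)
  H: 10 (length 2)
Average code length: 49/31 = 1.5806 bits/symbol


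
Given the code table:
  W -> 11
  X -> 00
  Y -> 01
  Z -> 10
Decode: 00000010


Decoding:
00 -> X
00 -> X
00 -> X
10 -> Z


Result: XXXZ


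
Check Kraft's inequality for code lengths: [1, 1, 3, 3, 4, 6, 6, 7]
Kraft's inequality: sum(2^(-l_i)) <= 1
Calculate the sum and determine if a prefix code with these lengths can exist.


Sum = 2^(-1) + 2^(-1) + 2^(-3) + 2^(-3) + 2^(-4) + 2^(-6) + 2^(-6) + 2^(-7)
    = 0.5 + 0.5 + 0.125 + 0.125 + 0.0625 + 0.015625 + 0.015625 + 0.0078125
    = 173/128 = 1.3515625
Since 1.3515625 > 1, Kraft's inequality is NOT satisfied.
A prefix code with these lengths CANNOT exist.

Kraft sum = 1.3515625. Not satisfied.


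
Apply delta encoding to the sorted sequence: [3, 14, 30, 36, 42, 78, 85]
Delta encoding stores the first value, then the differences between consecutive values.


First value: 3
Deltas:
  14 - 3 = 11
  30 - 14 = 16
  36 - 30 = 6
  42 - 36 = 6
  78 - 42 = 36
  85 - 78 = 7


Delta encoded: [3, 11, 16, 6, 6, 36, 7]


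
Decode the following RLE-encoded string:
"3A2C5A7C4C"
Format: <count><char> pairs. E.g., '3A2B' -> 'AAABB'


Expanding each <count><char> pair:
  3A -> 'AAA'
  2C -> 'CC'
  5A -> 'AAAAA'
  7C -> 'CCCCCCC'
  4C -> 'CCCC'

Decoded = AAACCAAAAACCCCCCCCCCC


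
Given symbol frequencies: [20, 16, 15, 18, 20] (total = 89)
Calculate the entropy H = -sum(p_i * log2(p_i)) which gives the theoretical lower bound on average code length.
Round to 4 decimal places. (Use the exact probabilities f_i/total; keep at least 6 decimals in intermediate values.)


Per-symbol terms -p_i * log2(p_i) with p_i = f_i/89:
  p = 20/89 = 0.224719: log2(p) = -2.153805, -p*log2(p) = 0.484001
  p = 16/89 = 0.179775: log2(p) = -2.475733, -p*log2(p) = 0.445076
  p = 15/89 = 0.168539: log2(p) = -2.568843, -p*log2(p) = 0.432951
  p = 18/89 = 0.202247: log2(p) = -2.305808, -p*log2(p) = 0.466343
  p = 20/89 = 0.224719: log2(p) = -2.153805, -p*log2(p) = 0.484001
H = 0.484001 + 0.445076 + 0.432951 + 0.466343 + 0.484001 = 2.312372

H = 2.3124 bits/symbol


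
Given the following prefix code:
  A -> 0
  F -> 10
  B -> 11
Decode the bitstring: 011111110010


Decoding step by step:
Bits 0 -> A
Bits 11 -> B
Bits 11 -> B
Bits 11 -> B
Bits 10 -> F
Bits 0 -> A
Bits 10 -> F


Decoded message: ABBBFAF


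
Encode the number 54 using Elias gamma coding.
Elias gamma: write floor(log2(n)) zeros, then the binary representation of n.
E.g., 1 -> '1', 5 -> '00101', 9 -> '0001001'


num_bits = floor(log2(54)) + 1 = 6
leading_zeros = num_bits - 1 = 5
binary(54) = 110110

Elias gamma(54) = '00000' + '110110' = 00000110110 (11 bits)


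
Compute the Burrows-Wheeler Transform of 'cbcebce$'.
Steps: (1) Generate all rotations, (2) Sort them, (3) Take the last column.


Rotations (sorted):
  0: $cbcebce -> last char: e
  1: bce$cbce -> last char: e
  2: bcebce$c -> last char: c
  3: cbcebce$ -> last char: $
  4: ce$cbceb -> last char: b
  5: cebce$cb -> last char: b
  6: e$cbcebc -> last char: c
  7: ebce$cbc -> last char: c


BWT = eec$bbcc


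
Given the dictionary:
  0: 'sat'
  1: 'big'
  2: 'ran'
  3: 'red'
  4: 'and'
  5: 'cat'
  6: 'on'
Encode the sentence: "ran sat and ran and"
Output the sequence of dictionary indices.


Look up each word in the dictionary:
  'ran' -> 2
  'sat' -> 0
  'and' -> 4
  'ran' -> 2
  'and' -> 4

Encoded: [2, 0, 4, 2, 4]


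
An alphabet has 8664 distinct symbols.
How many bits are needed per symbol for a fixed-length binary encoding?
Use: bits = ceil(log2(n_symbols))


log2(8664) = 13.0808
Bracket: 2^13 = 8192 < 8664 <= 2^14 = 16384
So ceil(log2(8664)) = 14

bits = ceil(log2(8664)) = ceil(13.0808) = 14 bits


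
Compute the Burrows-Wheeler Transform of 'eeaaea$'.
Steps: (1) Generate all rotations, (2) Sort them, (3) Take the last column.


Rotations (sorted):
  0: $eeaaea -> last char: a
  1: a$eeaae -> last char: e
  2: aaea$ee -> last char: e
  3: aea$eea -> last char: a
  4: ea$eeaa -> last char: a
  5: eaaea$e -> last char: e
  6: eeaaea$ -> last char: $


BWT = aeeaae$


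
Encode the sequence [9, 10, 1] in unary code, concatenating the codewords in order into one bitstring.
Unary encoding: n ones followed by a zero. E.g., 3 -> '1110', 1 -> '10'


Encode each number as n ones followed by a terminating 0:
  9 -> 1111111110 (10 bits)
  10 -> 11111111110 (11 bits)
  1 -> 10 (2 bits)
Total length = 10 + 11 + 2 = 23 bits.

Unary([9, 10, 1]) = 11111111101111111111010 (23 bits)


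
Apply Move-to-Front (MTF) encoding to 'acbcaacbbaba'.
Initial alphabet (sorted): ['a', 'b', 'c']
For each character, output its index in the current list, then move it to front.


MTF encoding:
'a': index 0 in ['a', 'b', 'c'] -> ['a', 'b', 'c']
'c': index 2 in ['a', 'b', 'c'] -> ['c', 'a', 'b']
'b': index 2 in ['c', 'a', 'b'] -> ['b', 'c', 'a']
'c': index 1 in ['b', 'c', 'a'] -> ['c', 'b', 'a']
'a': index 2 in ['c', 'b', 'a'] -> ['a', 'c', 'b']
'a': index 0 in ['a', 'c', 'b'] -> ['a', 'c', 'b']
'c': index 1 in ['a', 'c', 'b'] -> ['c', 'a', 'b']
'b': index 2 in ['c', 'a', 'b'] -> ['b', 'c', 'a']
'b': index 0 in ['b', 'c', 'a'] -> ['b', 'c', 'a']
'a': index 2 in ['b', 'c', 'a'] -> ['a', 'b', 'c']
'b': index 1 in ['a', 'b', 'c'] -> ['b', 'a', 'c']
'a': index 1 in ['b', 'a', 'c'] -> ['a', 'b', 'c']


Output: [0, 2, 2, 1, 2, 0, 1, 2, 0, 2, 1, 1]


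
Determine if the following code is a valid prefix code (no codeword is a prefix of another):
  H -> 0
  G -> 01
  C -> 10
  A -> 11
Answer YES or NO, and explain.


Checking each pair (does one codeword prefix another?):
  H='0' vs G='01': prefix -- VIOLATION

NO -- this is NOT a valid prefix code. H (0) is a prefix of G (01).


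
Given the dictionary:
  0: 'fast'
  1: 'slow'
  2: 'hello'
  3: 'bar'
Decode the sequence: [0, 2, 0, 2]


Look up each index in the dictionary:
  0 -> 'fast'
  2 -> 'hello'
  0 -> 'fast'
  2 -> 'hello'

Decoded: "fast hello fast hello"


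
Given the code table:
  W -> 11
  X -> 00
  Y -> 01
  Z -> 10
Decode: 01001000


Decoding:
01 -> Y
00 -> X
10 -> Z
00 -> X


Result: YXZX


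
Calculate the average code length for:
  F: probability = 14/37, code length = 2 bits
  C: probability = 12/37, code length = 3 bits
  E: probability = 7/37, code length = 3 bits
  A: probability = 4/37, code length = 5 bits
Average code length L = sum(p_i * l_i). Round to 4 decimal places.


Weighted contributions p_i * l_i:
  F: (14/37) * 2 = 28/37
  C: (12/37) * 3 = 36/37
  E: (7/37) * 3 = 21/37
  A: (4/37) * 5 = 20/37
Sum = (28 + 36 + 21 + 20)/37 = 105/37

L = 105/37 = 2.8378 bits/symbol


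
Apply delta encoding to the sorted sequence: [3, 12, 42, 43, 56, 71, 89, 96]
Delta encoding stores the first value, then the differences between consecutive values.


First value: 3
Deltas:
  12 - 3 = 9
  42 - 12 = 30
  43 - 42 = 1
  56 - 43 = 13
  71 - 56 = 15
  89 - 71 = 18
  96 - 89 = 7


Delta encoded: [3, 9, 30, 1, 13, 15, 18, 7]


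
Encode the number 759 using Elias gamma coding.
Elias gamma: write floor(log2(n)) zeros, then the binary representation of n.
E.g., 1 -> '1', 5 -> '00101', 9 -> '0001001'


num_bits = floor(log2(759)) + 1 = 10
leading_zeros = num_bits - 1 = 9
binary(759) = 1011110111

Elias gamma(759) = '000000000' + '1011110111' = 0000000001011110111 (19 bits)


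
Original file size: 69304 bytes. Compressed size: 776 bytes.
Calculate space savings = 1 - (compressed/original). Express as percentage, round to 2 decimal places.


ratio = compressed/original = 776/69304 = 0.011197
savings = 1 - ratio = 1 - 0.011197 = 0.988803
as a percentage: 0.988803 * 100 = 98.88%

Space savings = 1 - 776/69304 = 98.88%


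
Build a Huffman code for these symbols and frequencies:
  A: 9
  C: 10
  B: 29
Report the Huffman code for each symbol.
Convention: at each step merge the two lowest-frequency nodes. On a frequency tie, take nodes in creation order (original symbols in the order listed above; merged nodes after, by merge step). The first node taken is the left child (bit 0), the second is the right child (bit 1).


Huffman tree construction:
Step 1: Merge A(9) + C(10) = 19
Step 2: Merge (A+C)(19) + B(29) = 48
Read each symbol's code off the tree from the root (left child = 0, right child = 1).

Codes:
  A: 00 (length 2)
  C: 01 (length 2)
  B: 1 (length 1)
Average code length: 67/48 = 1.3958 bits/symbol


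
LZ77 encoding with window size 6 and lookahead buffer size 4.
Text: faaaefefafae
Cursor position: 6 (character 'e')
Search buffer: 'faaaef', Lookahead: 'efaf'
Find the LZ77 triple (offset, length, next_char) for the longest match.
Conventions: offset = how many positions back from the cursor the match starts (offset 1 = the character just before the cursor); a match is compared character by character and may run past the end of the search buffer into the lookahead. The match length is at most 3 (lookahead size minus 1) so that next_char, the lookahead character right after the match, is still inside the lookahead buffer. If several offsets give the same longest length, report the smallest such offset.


Try each offset into the search buffer:
  offset=1 (pos 5, char 'f'): match length 0
  offset=2 (pos 4, char 'e'): match length 2
  offset=3 (pos 3, char 'a'): match length 0
  offset=4 (pos 2, char 'a'): match length 0
  offset=5 (pos 1, char 'a'): match length 0
  offset=6 (pos 0, char 'f'): match length 0
Longest match has length 2 at offset 2.
next_char = character at position 6 + 2 = 8 -> 'a'

Best match: offset=2, length=2 (matching 'ef' starting at position 4)
LZ77 triple: (2, 2, 'a')


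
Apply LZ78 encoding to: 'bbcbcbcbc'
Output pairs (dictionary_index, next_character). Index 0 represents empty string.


LZ78 encoding steps:
Dictionary: {0: ''}
Step 1: w='' (idx 0), next='b' -> output (0, 'b'), add 'b' as idx 1
Step 2: w='b' (idx 1), next='c' -> output (1, 'c'), add 'bc' as idx 2
Step 3: w='bc' (idx 2), next='b' -> output (2, 'b'), add 'bcb' as idx 3
Step 4: w='' (idx 0), next='c' -> output (0, 'c'), add 'c' as idx 4
Step 5: w='bc' (idx 2), end of input -> output (2, '')


Encoded: [(0, 'b'), (1, 'c'), (2, 'b'), (0, 'c'), (2, '')]


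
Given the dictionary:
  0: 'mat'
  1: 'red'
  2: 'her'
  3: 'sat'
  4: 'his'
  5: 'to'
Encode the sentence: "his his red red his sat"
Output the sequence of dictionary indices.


Look up each word in the dictionary:
  'his' -> 4
  'his' -> 4
  'red' -> 1
  'red' -> 1
  'his' -> 4
  'sat' -> 3

Encoded: [4, 4, 1, 1, 4, 3]


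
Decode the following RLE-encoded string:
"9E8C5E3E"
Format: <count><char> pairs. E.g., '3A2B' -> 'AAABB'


Expanding each <count><char> pair:
  9E -> 'EEEEEEEEE'
  8C -> 'CCCCCCCC'
  5E -> 'EEEEE'
  3E -> 'EEE'

Decoded = EEEEEEEEECCCCCCCCEEEEEEEE


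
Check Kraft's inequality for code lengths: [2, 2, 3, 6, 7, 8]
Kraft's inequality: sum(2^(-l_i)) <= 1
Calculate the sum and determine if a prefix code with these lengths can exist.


Sum = 2^(-2) + 2^(-2) + 2^(-3) + 2^(-6) + 2^(-7) + 2^(-8)
    = 0.25 + 0.25 + 0.125 + 0.015625 + 0.0078125 + 0.00390625
    = 167/256 = 0.65234375
Since 0.65234375 <= 1, Kraft's inequality IS satisfied.
A prefix code with these lengths CAN exist.

Kraft sum = 0.65234375. Satisfied.


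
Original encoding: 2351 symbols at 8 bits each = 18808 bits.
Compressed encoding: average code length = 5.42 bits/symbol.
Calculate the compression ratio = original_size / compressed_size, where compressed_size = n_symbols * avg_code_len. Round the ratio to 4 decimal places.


original_size = n_symbols * orig_bits = 2351 * 8 = 18808 bits
compressed_size = n_symbols * avg_code_len = 2351 * 5.42 = 12742.42 bits
ratio = original_size / compressed_size = 18808 / 12742.42 = 1.476

Compression ratio = 1.476


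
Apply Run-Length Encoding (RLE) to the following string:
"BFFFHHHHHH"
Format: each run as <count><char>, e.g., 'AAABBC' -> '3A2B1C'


Scanning runs left to right:
  i=0: run of 'B' x 1 -> '1B'
  i=1: run of 'F' x 3 -> '3F'
  i=4: run of 'H' x 6 -> '6H'

RLE = 1B3F6H


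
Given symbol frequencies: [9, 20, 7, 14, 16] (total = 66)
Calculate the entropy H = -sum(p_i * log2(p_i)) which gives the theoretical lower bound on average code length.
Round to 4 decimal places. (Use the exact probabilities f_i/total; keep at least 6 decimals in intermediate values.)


Per-symbol terms -p_i * log2(p_i) with p_i = f_i/66:
  p = 9/66 = 0.136364: log2(p) = -2.874469, -p*log2(p) = 0.391973
  p = 20/66 = 0.303030: log2(p) = -1.722466, -p*log2(p) = 0.521959
  p = 7/66 = 0.106061: log2(p) = -3.237039, -p*log2(p) = 0.343322
  p = 14/66 = 0.212121: log2(p) = -2.237039, -p*log2(p) = 0.474523
  p = 16/66 = 0.242424: log2(p) = -2.044394, -p*log2(p) = 0.495611
H = 0.391973 + 0.521959 + 0.343322 + 0.474523 + 0.495611 = 2.227388

H = 2.2274 bits/symbol


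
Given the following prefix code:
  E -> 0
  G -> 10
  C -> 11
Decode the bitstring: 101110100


Decoding step by step:
Bits 10 -> G
Bits 11 -> C
Bits 10 -> G
Bits 10 -> G
Bits 0 -> E


Decoded message: GCGGE


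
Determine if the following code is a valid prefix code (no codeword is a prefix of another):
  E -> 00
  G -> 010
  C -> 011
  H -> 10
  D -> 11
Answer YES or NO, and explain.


Checking each pair (does one codeword prefix another?):
  E='00' vs G='010': no prefix
  E='00' vs C='011': no prefix
  E='00' vs H='10': no prefix
  E='00' vs D='11': no prefix
  G='010' vs E='00': no prefix
  G='010' vs C='011': no prefix
  G='010' vs H='10': no prefix
  G='010' vs D='11': no prefix
  C='011' vs E='00': no prefix
  C='011' vs G='010': no prefix
  C='011' vs H='10': no prefix
  C='011' vs D='11': no prefix
  H='10' vs E='00': no prefix
  H='10' vs G='010': no prefix
  H='10' vs C='011': no prefix
  H='10' vs D='11': no prefix
  D='11' vs E='00': no prefix
  D='11' vs G='010': no prefix
  D='11' vs C='011': no prefix
  D='11' vs H='10': no prefix
No violation found over all pairs.

YES -- this is a valid prefix code. No codeword is a prefix of any other codeword.


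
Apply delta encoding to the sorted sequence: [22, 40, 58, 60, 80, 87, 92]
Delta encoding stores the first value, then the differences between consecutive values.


First value: 22
Deltas:
  40 - 22 = 18
  58 - 40 = 18
  60 - 58 = 2
  80 - 60 = 20
  87 - 80 = 7
  92 - 87 = 5


Delta encoded: [22, 18, 18, 2, 20, 7, 5]


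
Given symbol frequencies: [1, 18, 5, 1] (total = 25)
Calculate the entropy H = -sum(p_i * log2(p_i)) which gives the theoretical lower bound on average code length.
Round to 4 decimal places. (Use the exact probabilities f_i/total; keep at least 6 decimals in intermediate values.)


Per-symbol terms -p_i * log2(p_i) with p_i = f_i/25:
  p = 1/25 = 0.040000: log2(p) = -4.643856, -p*log2(p) = 0.185754
  p = 18/25 = 0.720000: log2(p) = -0.473931, -p*log2(p) = 0.341230
  p = 5/25 = 0.200000: log2(p) = -2.321928, -p*log2(p) = 0.464386
  p = 1/25 = 0.040000: log2(p) = -4.643856, -p*log2(p) = 0.185754
H = 0.185754 + 0.341230 + 0.464386 + 0.185754 = 1.177124

H = 1.1771 bits/symbol


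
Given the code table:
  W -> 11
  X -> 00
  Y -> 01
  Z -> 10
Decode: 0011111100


Decoding:
00 -> X
11 -> W
11 -> W
11 -> W
00 -> X


Result: XWWWX


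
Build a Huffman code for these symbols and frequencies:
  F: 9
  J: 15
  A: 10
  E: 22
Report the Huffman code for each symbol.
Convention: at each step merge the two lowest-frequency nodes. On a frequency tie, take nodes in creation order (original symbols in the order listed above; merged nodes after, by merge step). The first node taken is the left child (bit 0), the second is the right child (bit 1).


Huffman tree construction:
Step 1: Merge F(9) + A(10) = 19
Step 2: Merge J(15) + (F+A)(19) = 34
Step 3: Merge E(22) + (J+(F+A))(34) = 56
Read each symbol's code off the tree from the root (left child = 0, right child = 1).

Codes:
  F: 110 (length 3)
  J: 10 (length 2)
  A: 111 (length 3)
  E: 0 (length 1)
Average code length: 109/56 = 1.9464 bits/symbol


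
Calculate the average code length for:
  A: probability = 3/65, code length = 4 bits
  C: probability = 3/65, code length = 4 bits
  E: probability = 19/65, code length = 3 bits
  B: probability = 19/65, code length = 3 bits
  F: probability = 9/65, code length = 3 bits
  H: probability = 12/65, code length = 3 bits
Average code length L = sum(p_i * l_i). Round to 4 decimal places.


Weighted contributions p_i * l_i:
  A: (3/65) * 4 = 12/65
  C: (3/65) * 4 = 12/65
  E: (19/65) * 3 = 57/65
  B: (19/65) * 3 = 57/65
  F: (9/65) * 3 = 27/65
  H: (12/65) * 3 = 36/65
Sum = (12 + 12 + 57 + 57 + 27 + 36)/65 = 201/65

L = 201/65 = 3.0923 bits/symbol


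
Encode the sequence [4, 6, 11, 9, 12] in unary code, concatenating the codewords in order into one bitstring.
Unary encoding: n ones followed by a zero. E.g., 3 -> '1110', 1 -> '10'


Encode each number as n ones followed by a terminating 0:
  4 -> 11110 (5 bits)
  6 -> 1111110 (7 bits)
  11 -> 111111111110 (12 bits)
  9 -> 1111111110 (10 bits)
  12 -> 1111111111110 (13 bits)
Total length = 5 + 7 + 12 + 10 + 13 = 47 bits.

Unary([4, 6, 11, 9, 12]) = 11110111111011111111111011111111101111111111110 (47 bits)


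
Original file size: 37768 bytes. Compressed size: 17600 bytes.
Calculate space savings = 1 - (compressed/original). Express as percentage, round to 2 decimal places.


ratio = compressed/original = 17600/37768 = 0.466003
savings = 1 - ratio = 1 - 0.466003 = 0.533997
as a percentage: 0.533997 * 100 = 53.4%

Space savings = 1 - 17600/37768 = 53.4%


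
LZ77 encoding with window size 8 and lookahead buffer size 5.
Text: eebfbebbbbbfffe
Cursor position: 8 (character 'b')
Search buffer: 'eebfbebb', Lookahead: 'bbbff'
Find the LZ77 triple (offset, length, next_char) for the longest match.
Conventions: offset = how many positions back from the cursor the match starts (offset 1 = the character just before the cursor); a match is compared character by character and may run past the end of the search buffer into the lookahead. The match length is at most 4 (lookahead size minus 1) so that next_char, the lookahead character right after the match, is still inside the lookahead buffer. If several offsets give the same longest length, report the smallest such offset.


Try each offset into the search buffer:
  offset=1 (pos 7, char 'b'): match length 3
  offset=2 (pos 6, char 'b'): match length 3
  offset=3 (pos 5, char 'e'): match length 0
  offset=4 (pos 4, char 'b'): match length 1
  offset=5 (pos 3, char 'f'): match length 0
  offset=6 (pos 2, char 'b'): match length 1
  offset=7 (pos 1, char 'e'): match length 0
  offset=8 (pos 0, char 'e'): match length 0
Longest match has length 3, found at offsets 1, 2; take the smallest, offset 1.
next_char = character at position 8 + 3 = 11 -> 'f'

Best match: offset=1, length=3 (matching 'bbb' starting at position 7)
LZ77 triple: (1, 3, 'f')


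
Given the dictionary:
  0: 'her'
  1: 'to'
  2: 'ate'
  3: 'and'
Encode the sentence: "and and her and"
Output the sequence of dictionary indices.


Look up each word in the dictionary:
  'and' -> 3
  'and' -> 3
  'her' -> 0
  'and' -> 3

Encoded: [3, 3, 0, 3]


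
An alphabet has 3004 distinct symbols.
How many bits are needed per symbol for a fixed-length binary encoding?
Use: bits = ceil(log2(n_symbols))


log2(3004) = 11.5527
Bracket: 2^11 = 2048 < 3004 <= 2^12 = 4096
So ceil(log2(3004)) = 12

bits = ceil(log2(3004)) = ceil(11.5527) = 12 bits


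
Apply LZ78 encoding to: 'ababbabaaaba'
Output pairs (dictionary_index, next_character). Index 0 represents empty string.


LZ78 encoding steps:
Dictionary: {0: ''}
Step 1: w='' (idx 0), next='a' -> output (0, 'a'), add 'a' as idx 1
Step 2: w='' (idx 0), next='b' -> output (0, 'b'), add 'b' as idx 2
Step 3: w='a' (idx 1), next='b' -> output (1, 'b'), add 'ab' as idx 3
Step 4: w='b' (idx 2), next='a' -> output (2, 'a'), add 'ba' as idx 4
Step 5: w='ba' (idx 4), next='a' -> output (4, 'a'), add 'baa' as idx 5
Step 6: w='ab' (idx 3), next='a' -> output (3, 'a'), add 'aba' as idx 6


Encoded: [(0, 'a'), (0, 'b'), (1, 'b'), (2, 'a'), (4, 'a'), (3, 'a')]


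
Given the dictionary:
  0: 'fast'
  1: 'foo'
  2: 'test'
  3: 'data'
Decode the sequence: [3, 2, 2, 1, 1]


Look up each index in the dictionary:
  3 -> 'data'
  2 -> 'test'
  2 -> 'test'
  1 -> 'foo'
  1 -> 'foo'

Decoded: "data test test foo foo"


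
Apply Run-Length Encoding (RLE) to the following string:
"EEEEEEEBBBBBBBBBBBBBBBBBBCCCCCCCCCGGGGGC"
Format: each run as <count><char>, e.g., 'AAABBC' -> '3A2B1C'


Scanning runs left to right:
  i=0: run of 'E' x 7 -> '7E'
  i=7: run of 'B' x 18 -> '18B'
  i=25: run of 'C' x 9 -> '9C'
  i=34: run of 'G' x 5 -> '5G'
  i=39: run of 'C' x 1 -> '1C'

RLE = 7E18B9C5G1C


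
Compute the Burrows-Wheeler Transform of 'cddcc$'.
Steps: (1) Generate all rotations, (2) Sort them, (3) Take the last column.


Rotations (sorted):
  0: $cddcc -> last char: c
  1: c$cddc -> last char: c
  2: cc$cdd -> last char: d
  3: cddcc$ -> last char: $
  4: dcc$cd -> last char: d
  5: ddcc$c -> last char: c


BWT = ccd$dc


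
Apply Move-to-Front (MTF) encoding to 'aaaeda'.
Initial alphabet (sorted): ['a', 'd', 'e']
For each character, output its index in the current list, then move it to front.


MTF encoding:
'a': index 0 in ['a', 'd', 'e'] -> ['a', 'd', 'e']
'a': index 0 in ['a', 'd', 'e'] -> ['a', 'd', 'e']
'a': index 0 in ['a', 'd', 'e'] -> ['a', 'd', 'e']
'e': index 2 in ['a', 'd', 'e'] -> ['e', 'a', 'd']
'd': index 2 in ['e', 'a', 'd'] -> ['d', 'e', 'a']
'a': index 2 in ['d', 'e', 'a'] -> ['a', 'd', 'e']


Output: [0, 0, 0, 2, 2, 2]


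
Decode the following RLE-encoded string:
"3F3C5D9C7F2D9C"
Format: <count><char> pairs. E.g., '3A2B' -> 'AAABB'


Expanding each <count><char> pair:
  3F -> 'FFF'
  3C -> 'CCC'
  5D -> 'DDDDD'
  9C -> 'CCCCCCCCC'
  7F -> 'FFFFFFF'
  2D -> 'DD'
  9C -> 'CCCCCCCCC'

Decoded = FFFCCCDDDDDCCCCCCCCCFFFFFFFDDCCCCCCCCC


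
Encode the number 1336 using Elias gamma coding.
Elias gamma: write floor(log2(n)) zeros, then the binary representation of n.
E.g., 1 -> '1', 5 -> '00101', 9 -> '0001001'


num_bits = floor(log2(1336)) + 1 = 11
leading_zeros = num_bits - 1 = 10
binary(1336) = 10100111000

Elias gamma(1336) = '0000000000' + '10100111000' = 000000000010100111000 (21 bits)


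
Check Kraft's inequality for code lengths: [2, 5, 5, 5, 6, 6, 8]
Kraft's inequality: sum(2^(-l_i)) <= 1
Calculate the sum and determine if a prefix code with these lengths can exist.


Sum = 2^(-2) + 2^(-5) + 2^(-5) + 2^(-5) + 2^(-6) + 2^(-6) + 2^(-8)
    = 0.25 + 0.03125 + 0.03125 + 0.03125 + 0.015625 + 0.015625 + 0.00390625
    = 97/256 = 0.37890625
Since 0.37890625 <= 1, Kraft's inequality IS satisfied.
A prefix code with these lengths CAN exist.

Kraft sum = 0.37890625. Satisfied.


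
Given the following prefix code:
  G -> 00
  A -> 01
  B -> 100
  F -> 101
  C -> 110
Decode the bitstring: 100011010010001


Decoding step by step:
Bits 100 -> B
Bits 01 -> A
Bits 101 -> F
Bits 00 -> G
Bits 100 -> B
Bits 01 -> A


Decoded message: BAFGBA


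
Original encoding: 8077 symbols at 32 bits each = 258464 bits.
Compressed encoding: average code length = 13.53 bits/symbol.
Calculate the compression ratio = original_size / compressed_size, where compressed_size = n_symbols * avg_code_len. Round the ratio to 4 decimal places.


original_size = n_symbols * orig_bits = 8077 * 32 = 258464 bits
compressed_size = n_symbols * avg_code_len = 8077 * 13.53 = 109281.81 bits
ratio = original_size / compressed_size = 258464 / 109281.81 = 2.3651

Compression ratio = 2.3651


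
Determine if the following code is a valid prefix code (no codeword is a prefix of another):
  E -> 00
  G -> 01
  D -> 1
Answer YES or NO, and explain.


Checking each pair (does one codeword prefix another?):
  E='00' vs G='01': no prefix
  E='00' vs D='1': no prefix
  G='01' vs E='00': no prefix
  G='01' vs D='1': no prefix
  D='1' vs E='00': no prefix
  D='1' vs G='01': no prefix
No violation found over all pairs.

YES -- this is a valid prefix code. No codeword is a prefix of any other codeword.
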